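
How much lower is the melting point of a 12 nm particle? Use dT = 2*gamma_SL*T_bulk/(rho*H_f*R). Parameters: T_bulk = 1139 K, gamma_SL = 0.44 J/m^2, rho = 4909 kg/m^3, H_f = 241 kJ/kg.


Radius R = 12/2 = 6 nm = 6e-09 m
Convert H_f = 241 kJ/kg = 241000 J/kg
dT = 2 * gamma_SL * T_bulk / (rho * H_f * R)
dT = 2 * 0.44 * 1139 / (4909 * 241000 * 6e-09)
dT = 141.2 K

141.2


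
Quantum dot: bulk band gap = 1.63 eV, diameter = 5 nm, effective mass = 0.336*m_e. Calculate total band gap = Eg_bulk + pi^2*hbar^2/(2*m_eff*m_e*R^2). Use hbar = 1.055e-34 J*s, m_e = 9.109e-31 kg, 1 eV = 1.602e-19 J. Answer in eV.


Radius R = 5/2 nm = 2.5e-09 m
Confinement energy dE = pi^2 * hbar^2 / (2 * m_eff * m_e * R^2)
dE = pi^2 * (1.055e-34)^2 / (2 * 0.336 * 9.109e-31 * (2.5e-09)^2) J, divided by 1.602e-19 J/eV
dE = 0.1792 eV
Total band gap = E_g(bulk) + dE = 1.63 + 0.1792 = 1.8092 eV

1.8092


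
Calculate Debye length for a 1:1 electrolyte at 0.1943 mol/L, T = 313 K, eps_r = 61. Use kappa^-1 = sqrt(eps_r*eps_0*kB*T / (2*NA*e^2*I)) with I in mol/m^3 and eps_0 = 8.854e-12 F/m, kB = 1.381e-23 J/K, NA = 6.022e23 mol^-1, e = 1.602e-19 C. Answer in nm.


Ionic strength I = 0.1943 * 1^2 * 1000 = 194.3 mol/m^3
kappa^-1 = sqrt(61 * 8.854e-12 * 1.381e-23 * 313 / (2 * 6.022e23 * (1.602e-19)^2 * 194.3))
kappa^-1 = 0.623 nm

0.623


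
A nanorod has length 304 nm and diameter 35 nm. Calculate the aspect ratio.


Aspect ratio AR = length / diameter
AR = 304 / 35
AR = 8.69

8.69


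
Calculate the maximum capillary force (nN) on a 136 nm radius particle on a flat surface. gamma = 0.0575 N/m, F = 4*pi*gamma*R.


Convert radius: R = 136 nm = 1.36e-07 m
F = 4 * pi * gamma * R
F = 4 * pi * 0.0575 * 1.36e-07
F = 9.8269e-08 N = 98.269 nN

98.269


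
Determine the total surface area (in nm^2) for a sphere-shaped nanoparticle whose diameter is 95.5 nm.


Radius r = 95.5/2 = 47.75 nm
Surface area SA = 4 * pi * r^2
SA = 4 * pi * (47.75)^2
SA = 28652.11 nm^2

28652.11


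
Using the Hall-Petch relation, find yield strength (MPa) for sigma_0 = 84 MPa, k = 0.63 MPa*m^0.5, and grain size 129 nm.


d = 129 nm = 1.29e-07 m
sqrt(d) = 0.0003591657
Hall-Petch contribution = k / sqrt(d) = 0.63 / 0.0003591657 = 1754.1 MPa
sigma = sigma_0 + k/sqrt(d) = 84 + 1754.1 = 1838.1 MPa

1838.1


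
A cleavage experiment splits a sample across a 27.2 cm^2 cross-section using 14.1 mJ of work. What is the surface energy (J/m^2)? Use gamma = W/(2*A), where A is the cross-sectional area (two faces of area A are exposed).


Convert: A = 27.2 cm^2 = 0.00272 m^2, W = 14.1 mJ = 0.0141 J
Cleaving exposes two faces of area A, so total new surface = 2*A and gamma = W / (2*A)
gamma = 0.0141 / (2 * 0.00272)
gamma = 2.592 J/m^2

2.592


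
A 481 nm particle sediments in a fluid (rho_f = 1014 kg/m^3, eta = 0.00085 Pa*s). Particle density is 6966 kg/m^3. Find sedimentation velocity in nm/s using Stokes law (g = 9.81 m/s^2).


Radius R = 481/2 nm = 2.405e-07 m
Density difference = 6966 - 1014 = 5952 kg/m^3
v = 2 * R^2 * (rho_p - rho_f) * g / (9 * eta)
v = 2 * (2.405e-07)^2 * 5952 * 9.81 / (9 * 0.00085)
v = 8.82939e-07 m/s = 882.9389 nm/s

882.9389


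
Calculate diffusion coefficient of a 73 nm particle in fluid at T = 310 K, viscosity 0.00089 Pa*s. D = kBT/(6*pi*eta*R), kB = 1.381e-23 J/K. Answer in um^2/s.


Radius R = 73/2 = 36.5 nm = 3.65e-08 m
D = kB*T / (6*pi*eta*R)
D = 1.381e-23 * 310 / (6 * pi * 0.00089 * 3.65e-08)
D = 6.99152e-12 m^2/s = 6.992 um^2/s

6.992


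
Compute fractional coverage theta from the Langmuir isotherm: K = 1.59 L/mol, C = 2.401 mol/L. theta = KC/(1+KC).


Langmuir isotherm: theta = K*C / (1 + K*C)
K*C = 1.59 * 2.401 = 3.81759
theta = 3.81759 / (1 + 3.81759) = 3.81759 / 4.81759
theta = 0.7924

0.7924


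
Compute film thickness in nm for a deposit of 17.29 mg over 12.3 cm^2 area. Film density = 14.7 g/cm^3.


Convert: m = 17.29 mg = 1.7290e-05 kg, A = 12.3 cm^2 = 1.2300e-03 m^2, rho = 14.7 g/cm^3 = 14700 kg/m^3
t = m / (A * rho)
t = 1.7290e-05 / (1.2300e-03 * 14700)
t = 9.5625e-07 m = 956.3 nm

956.3


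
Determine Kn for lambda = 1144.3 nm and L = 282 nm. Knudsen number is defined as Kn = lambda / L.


Knudsen number Kn = lambda / L
Kn = 1144.3 / 282
Kn = 4.0578

4.0578


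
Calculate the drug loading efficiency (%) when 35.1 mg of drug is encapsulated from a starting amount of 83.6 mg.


Drug loading efficiency = (drug loaded / drug initial) * 100
DLE = 35.1 / 83.6 * 100
DLE = 0.4199 * 100
DLE = 41.99%

41.99


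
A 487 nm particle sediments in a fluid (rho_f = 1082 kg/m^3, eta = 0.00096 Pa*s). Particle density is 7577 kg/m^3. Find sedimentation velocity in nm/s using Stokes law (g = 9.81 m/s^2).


Radius R = 487/2 nm = 2.435e-07 m
Density difference = 7577 - 1082 = 6495 kg/m^3
v = 2 * R^2 * (rho_p - rho_f) * g / (9 * eta)
v = 2 * (2.435e-07)^2 * 6495 * 9.81 / (9 * 0.00096)
v = 8.74505e-07 m/s = 874.5051 nm/s

874.5051


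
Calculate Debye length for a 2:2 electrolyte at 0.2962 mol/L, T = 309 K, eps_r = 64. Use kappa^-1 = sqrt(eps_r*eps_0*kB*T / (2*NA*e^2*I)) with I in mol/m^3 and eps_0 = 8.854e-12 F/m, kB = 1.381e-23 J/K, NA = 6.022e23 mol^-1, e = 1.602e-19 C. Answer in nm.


Ionic strength I = 0.2962 * 2^2 * 1000 = 1184.8 mol/m^3
kappa^-1 = sqrt(64 * 8.854e-12 * 1.381e-23 * 309 / (2 * 6.022e23 * (1.602e-19)^2 * 1184.8))
kappa^-1 = 0.257 nm

0.257


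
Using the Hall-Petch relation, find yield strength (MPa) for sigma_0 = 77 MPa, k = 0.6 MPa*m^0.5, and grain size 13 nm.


d = 13 nm = 1.3e-08 m
sqrt(d) = 0.0001140175
Hall-Petch contribution = k / sqrt(d) = 0.6 / 0.0001140175 = 5262.3 MPa
sigma = sigma_0 + k/sqrt(d) = 77 + 5262.3 = 5339.3 MPa

5339.3


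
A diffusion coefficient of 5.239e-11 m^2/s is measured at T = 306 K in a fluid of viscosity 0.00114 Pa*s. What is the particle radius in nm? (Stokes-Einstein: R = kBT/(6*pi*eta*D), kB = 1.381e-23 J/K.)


Stokes-Einstein: R = kB*T / (6*pi*eta*D)
R = 1.381e-23 * 306 / (6 * pi * 0.00114 * 5.239e-11)
R = 3.75371e-09 m = 3.75 nm

3.75


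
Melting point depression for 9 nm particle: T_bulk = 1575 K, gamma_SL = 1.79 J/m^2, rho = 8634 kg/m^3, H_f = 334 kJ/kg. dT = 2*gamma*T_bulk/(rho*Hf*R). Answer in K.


Radius R = 9/2 = 4.5 nm = 4.5e-09 m
Convert H_f = 334 kJ/kg = 334000 J/kg
dT = 2 * gamma_SL * T_bulk / (rho * H_f * R)
dT = 2 * 1.79 * 1575 / (8634 * 334000 * 4.5e-09)
dT = 434.5 K

434.5


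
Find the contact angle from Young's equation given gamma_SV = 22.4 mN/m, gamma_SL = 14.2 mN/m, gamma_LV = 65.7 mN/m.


cos(theta) = (gamma_SV - gamma_SL) / gamma_LV
cos(theta) = (22.4 - 14.2) / 65.7
cos(theta) = 0.12481
theta = arccos(0.12481) = 82.83 degrees

82.83


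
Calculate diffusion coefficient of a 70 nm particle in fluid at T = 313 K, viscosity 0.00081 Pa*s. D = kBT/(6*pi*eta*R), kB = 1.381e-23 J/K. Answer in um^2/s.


Radius R = 70/2 = 35 nm = 3.5e-08 m
D = kB*T / (6*pi*eta*R)
D = 1.381e-23 * 313 / (6 * pi * 0.00081 * 3.5e-08)
D = 8.0888e-12 m^2/s = 8.089 um^2/s

8.089


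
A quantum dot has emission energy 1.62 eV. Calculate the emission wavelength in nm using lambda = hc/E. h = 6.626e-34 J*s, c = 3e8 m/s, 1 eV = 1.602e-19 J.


Convert energy: E = 1.62 eV = 1.62 * 1.602e-19 = 2.59524e-19 J
lambda = h*c / E = 6.626e-34 * 3e8 / 2.59524e-19
lambda = 7.65941e-07 m = 765.9 nm

765.9


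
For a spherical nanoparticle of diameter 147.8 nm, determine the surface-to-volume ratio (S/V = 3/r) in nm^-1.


Radius r = 147.8/2 = 73.9 nm
S/V = 3 / r = 3 / 73.9
S/V = 0.0406 nm^-1

0.0406


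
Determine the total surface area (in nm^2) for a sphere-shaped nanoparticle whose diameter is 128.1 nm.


Radius r = 128.1/2 = 64.05 nm
Surface area SA = 4 * pi * r^2
SA = 4 * pi * (64.05)^2
SA = 51552.31 nm^2

51552.31


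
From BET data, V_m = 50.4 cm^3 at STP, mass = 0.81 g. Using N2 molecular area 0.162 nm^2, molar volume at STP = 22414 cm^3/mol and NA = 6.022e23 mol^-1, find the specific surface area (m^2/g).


Number of moles in monolayer = V_m / 22414 = 50.4 / 22414 = 0.00224859
Number of molecules = moles * NA = 0.00224859 * 6.022e23
SA = molecules * sigma / mass
SA = (50.4 / 22414) * 6.022e23 * 0.162e-18 / 0.81
SA = 270.8 m^2/g

270.8


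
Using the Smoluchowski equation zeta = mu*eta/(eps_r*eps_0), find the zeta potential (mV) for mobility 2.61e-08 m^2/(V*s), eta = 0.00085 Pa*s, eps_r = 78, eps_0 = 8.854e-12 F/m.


Smoluchowski equation: zeta = mu * eta / (eps_r * eps_0)
zeta = 2.61e-08 * 0.00085 / (78 * 8.854e-12)
zeta = 0.032124 V = 32.12 mV

32.12


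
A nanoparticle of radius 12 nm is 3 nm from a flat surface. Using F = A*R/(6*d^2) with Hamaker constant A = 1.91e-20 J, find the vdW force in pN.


Convert to SI: R = 12 nm = 1.2e-08 m, d = 3 nm = 3e-09 m
F = A * R / (6 * d^2)
F = 1.91e-20 * 1.2e-08 / (6 * (3e-09)^2)
F = 4.24444e-12 N = 4.244 pN

4.244


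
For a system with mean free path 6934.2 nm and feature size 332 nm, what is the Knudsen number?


Knudsen number Kn = lambda / L
Kn = 6934.2 / 332
Kn = 20.8861

20.8861


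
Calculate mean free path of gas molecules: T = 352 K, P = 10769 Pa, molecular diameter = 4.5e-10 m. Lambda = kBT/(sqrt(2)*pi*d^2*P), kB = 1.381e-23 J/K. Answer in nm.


Mean free path: lambda = kB*T / (sqrt(2) * pi * d^2 * P)
lambda = 1.381e-23 * 352 / (sqrt(2) * pi * (4.5e-10)^2 * 10769)
lambda = 5.01731e-07 m
lambda = 501.73 nm

501.73


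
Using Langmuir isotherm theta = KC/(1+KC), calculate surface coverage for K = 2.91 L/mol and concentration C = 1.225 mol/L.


Langmuir isotherm: theta = K*C / (1 + K*C)
K*C = 2.91 * 1.225 = 3.56475
theta = 3.56475 / (1 + 3.56475) = 3.56475 / 4.56475
theta = 0.7809

0.7809


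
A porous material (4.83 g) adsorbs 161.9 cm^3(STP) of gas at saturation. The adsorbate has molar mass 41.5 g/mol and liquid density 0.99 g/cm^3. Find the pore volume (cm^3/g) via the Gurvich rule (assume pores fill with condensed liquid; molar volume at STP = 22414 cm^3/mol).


Moles adsorbed n = V_ads / 22414 = 161.9 / 22414 = 7.223164e-03 mol
Liquid volume V_liq = n * M / rho_liq = 7.223164e-03 * 41.5 / 0.99 = 0.30279 cm^3
Specific pore volume V_pore = V_liq / m_sample = 0.30279 / 4.83
V_pore = 0.0627 cm^3/g

0.0627


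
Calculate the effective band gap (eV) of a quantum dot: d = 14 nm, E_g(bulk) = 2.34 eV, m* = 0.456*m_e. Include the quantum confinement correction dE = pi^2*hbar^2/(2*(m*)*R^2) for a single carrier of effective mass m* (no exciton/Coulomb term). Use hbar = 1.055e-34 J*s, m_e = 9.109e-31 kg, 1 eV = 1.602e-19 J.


Radius R = 14/2 nm = 7e-09 m
Confinement energy dE = pi^2 * hbar^2 / (2 * m_eff * m_e * R^2)
dE = pi^2 * (1.055e-34)^2 / (2 * 0.456 * 9.109e-31 * (7e-09)^2) J, divided by 1.602e-19 J/eV
dE = 0.0168 eV
Total band gap = E_g(bulk) + dE = 2.34 + 0.0168 = 2.3568 eV

2.3568


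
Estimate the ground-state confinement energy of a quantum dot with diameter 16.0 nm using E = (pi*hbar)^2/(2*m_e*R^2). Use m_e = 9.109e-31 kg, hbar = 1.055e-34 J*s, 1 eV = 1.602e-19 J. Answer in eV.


Radius R = 16.0/2 = 8 nm = 8e-09 m
E = (pi * 1.055e-34)^2 / (2 * 9.109e-31 * (8e-09)^2)
E(J) = 9.42159e-22
E = E(J) / 1.602e-19 = 0.0059 eV

0.0059


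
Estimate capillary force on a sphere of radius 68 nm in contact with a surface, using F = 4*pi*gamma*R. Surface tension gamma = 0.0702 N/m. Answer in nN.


Convert radius: R = 68 nm = 6.8e-08 m
F = 4 * pi * gamma * R
F = 4 * pi * 0.0702 * 6.8e-08
F = 5.99868e-08 N = 59.9868 nN

59.9868


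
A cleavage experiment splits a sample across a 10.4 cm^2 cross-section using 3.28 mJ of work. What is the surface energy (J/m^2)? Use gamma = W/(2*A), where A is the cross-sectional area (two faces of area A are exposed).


Convert: A = 10.4 cm^2 = 0.00104 m^2, W = 3.28 mJ = 0.00328 J
Cleaving exposes two faces of area A, so total new surface = 2*A and gamma = W / (2*A)
gamma = 0.00328 / (2 * 0.00104)
gamma = 1.577 J/m^2

1.577


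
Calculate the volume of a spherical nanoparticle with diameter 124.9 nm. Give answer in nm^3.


Radius r = 124.9/2 = 62.45 nm
Volume V = (4/3) * pi * r^3
V = (4/3) * pi * (62.45)^3
V = 1020201.45 nm^3

1020201.45


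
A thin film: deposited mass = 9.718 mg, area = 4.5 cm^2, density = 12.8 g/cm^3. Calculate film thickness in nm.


Convert: m = 9.718 mg = 9.7180e-06 kg, A = 4.5 cm^2 = 4.5000e-04 m^2, rho = 12.8 g/cm^3 = 12800 kg/m^3
t = m / (A * rho)
t = 9.7180e-06 / (4.5000e-04 * 12800)
t = 1.6872e-06 m = 1687.2 nm

1687.2


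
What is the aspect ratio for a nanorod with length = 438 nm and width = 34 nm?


Aspect ratio AR = length / diameter
AR = 438 / 34
AR = 12.88

12.88


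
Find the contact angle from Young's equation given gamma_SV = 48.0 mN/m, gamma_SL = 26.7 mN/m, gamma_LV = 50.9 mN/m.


cos(theta) = (gamma_SV - gamma_SL) / gamma_LV
cos(theta) = (48.0 - 26.7) / 50.9
cos(theta) = 0.418468
theta = arccos(0.418468) = 65.26 degrees

65.26


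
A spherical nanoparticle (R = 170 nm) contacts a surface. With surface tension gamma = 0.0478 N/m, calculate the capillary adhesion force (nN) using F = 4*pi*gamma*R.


Convert radius: R = 170 nm = 1.7e-07 m
F = 4 * pi * gamma * R
F = 4 * pi * 0.0478 * 1.7e-07
F = 1.02114e-07 N = 102.1143 nN

102.1143


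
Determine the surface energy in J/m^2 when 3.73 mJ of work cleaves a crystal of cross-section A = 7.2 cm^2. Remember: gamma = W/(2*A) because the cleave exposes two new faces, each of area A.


Convert: A = 7.2 cm^2 = 0.00072 m^2, W = 3.73 mJ = 0.00373 J
Cleaving exposes two faces of area A, so total new surface = 2*A and gamma = W / (2*A)
gamma = 0.00373 / (2 * 0.00072)
gamma = 2.59 J/m^2

2.59


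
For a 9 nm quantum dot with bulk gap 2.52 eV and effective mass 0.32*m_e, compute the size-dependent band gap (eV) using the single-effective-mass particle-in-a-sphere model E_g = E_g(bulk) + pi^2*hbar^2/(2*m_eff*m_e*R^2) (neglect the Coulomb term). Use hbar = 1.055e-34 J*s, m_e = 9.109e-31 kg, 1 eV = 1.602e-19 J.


Radius R = 9/2 nm = 4.5e-09 m
Confinement energy dE = pi^2 * hbar^2 / (2 * m_eff * m_e * R^2)
dE = pi^2 * (1.055e-34)^2 / (2 * 0.32 * 9.109e-31 * (4.5e-09)^2) J, divided by 1.602e-19 J/eV
dE = 0.0581 eV
Total band gap = E_g(bulk) + dE = 2.52 + 0.0581 = 2.5781 eV

2.5781


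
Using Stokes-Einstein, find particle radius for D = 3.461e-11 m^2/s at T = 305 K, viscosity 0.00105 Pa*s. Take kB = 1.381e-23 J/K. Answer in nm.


Stokes-Einstein: R = kB*T / (6*pi*eta*D)
R = 1.381e-23 * 305 / (6 * pi * 0.00105 * 3.461e-11)
R = 6.14896e-09 m = 6.15 nm

6.15


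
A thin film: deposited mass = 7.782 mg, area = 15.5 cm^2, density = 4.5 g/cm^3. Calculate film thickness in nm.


Convert: m = 7.782 mg = 7.7820e-06 kg, A = 15.5 cm^2 = 1.5500e-03 m^2, rho = 4.5 g/cm^3 = 4500 kg/m^3
t = m / (A * rho)
t = 7.7820e-06 / (1.5500e-03 * 4500)
t = 1.1157e-06 m = 1115.7 nm

1115.7


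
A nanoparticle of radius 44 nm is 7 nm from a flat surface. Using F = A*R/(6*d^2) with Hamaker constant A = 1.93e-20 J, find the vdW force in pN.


Convert to SI: R = 44 nm = 4.4e-08 m, d = 7 nm = 7e-09 m
F = A * R / (6 * d^2)
F = 1.93e-20 * 4.4e-08 / (6 * (7e-09)^2)
F = 2.88844e-12 N = 2.888 pN

2.888


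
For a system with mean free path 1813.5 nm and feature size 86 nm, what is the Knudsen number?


Knudsen number Kn = lambda / L
Kn = 1813.5 / 86
Kn = 21.0872

21.0872


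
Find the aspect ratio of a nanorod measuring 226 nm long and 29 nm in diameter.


Aspect ratio AR = length / diameter
AR = 226 / 29
AR = 7.79

7.79


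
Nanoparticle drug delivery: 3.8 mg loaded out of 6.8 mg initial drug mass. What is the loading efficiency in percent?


Drug loading efficiency = (drug loaded / drug initial) * 100
DLE = 3.8 / 6.8 * 100
DLE = 0.5588 * 100
DLE = 55.88%

55.88


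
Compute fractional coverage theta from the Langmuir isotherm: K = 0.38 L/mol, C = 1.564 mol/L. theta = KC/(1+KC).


Langmuir isotherm: theta = K*C / (1 + K*C)
K*C = 0.38 * 1.564 = 0.59432
theta = 0.59432 / (1 + 0.59432) = 0.59432 / 1.59432
theta = 0.3728

0.3728


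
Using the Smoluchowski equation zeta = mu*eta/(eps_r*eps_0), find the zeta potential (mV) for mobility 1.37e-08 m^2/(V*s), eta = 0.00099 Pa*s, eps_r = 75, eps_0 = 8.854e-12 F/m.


Smoluchowski equation: zeta = mu * eta / (eps_r * eps_0)
zeta = 1.37e-08 * 0.00099 / (75 * 8.854e-12)
zeta = 0.020425 V = 20.42 mV

20.42


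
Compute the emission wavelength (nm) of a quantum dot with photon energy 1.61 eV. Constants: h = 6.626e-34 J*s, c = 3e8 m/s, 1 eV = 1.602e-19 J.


Convert energy: E = 1.61 eV = 1.61 * 1.602e-19 = 2.57922e-19 J
lambda = h*c / E = 6.626e-34 * 3e8 / 2.57922e-19
lambda = 7.70698e-07 m = 770.7 nm

770.7


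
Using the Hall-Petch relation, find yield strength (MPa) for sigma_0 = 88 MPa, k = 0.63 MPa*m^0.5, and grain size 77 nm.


d = 77 nm = 7.7e-08 m
sqrt(d) = 0.0002774887
Hall-Petch contribution = k / sqrt(d) = 0.63 / 0.0002774887 = 2270.4 MPa
sigma = sigma_0 + k/sqrt(d) = 88 + 2270.4 = 2358.4 MPa

2358.4


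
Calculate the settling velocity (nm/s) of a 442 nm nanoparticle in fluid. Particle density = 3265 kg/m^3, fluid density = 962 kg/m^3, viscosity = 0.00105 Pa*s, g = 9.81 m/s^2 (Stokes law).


Radius R = 442/2 nm = 2.21e-07 m
Density difference = 3265 - 962 = 2303 kg/m^3
v = 2 * R^2 * (rho_p - rho_f) * g / (9 * eta)
v = 2 * (2.21e-07)^2 * 2303 * 9.81 / (9 * 0.00105)
v = 2.33532e-07 m/s = 233.5316 nm/s

233.5316


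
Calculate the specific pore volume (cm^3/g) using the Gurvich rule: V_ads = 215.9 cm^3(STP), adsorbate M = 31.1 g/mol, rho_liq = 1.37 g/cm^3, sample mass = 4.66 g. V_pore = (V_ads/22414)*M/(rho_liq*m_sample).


Moles adsorbed n = V_ads / 22414 = 215.9 / 22414 = 9.632373e-03 mol
Liquid volume V_liq = n * M / rho_liq = 9.632373e-03 * 31.1 / 1.37 = 0.21866 cm^3
Specific pore volume V_pore = V_liq / m_sample = 0.21866 / 4.66
V_pore = 0.0469 cm^3/g

0.0469


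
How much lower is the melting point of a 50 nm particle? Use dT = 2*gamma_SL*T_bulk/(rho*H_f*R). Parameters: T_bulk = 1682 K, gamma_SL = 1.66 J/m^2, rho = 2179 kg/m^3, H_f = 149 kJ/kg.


Radius R = 50/2 = 25 nm = 2.5e-08 m
Convert H_f = 149 kJ/kg = 149000 J/kg
dT = 2 * gamma_SL * T_bulk / (rho * H_f * R)
dT = 2 * 1.66 * 1682 / (2179 * 149000 * 2.5e-08)
dT = 688.0 K

688.0


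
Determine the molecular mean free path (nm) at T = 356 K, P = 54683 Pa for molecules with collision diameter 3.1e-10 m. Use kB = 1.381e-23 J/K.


Mean free path: lambda = kB*T / (sqrt(2) * pi * d^2 * P)
lambda = 1.381e-23 * 356 / (sqrt(2) * pi * (3.1e-10)^2 * 54683)
lambda = 2.10573e-07 m
lambda = 210.57 nm

210.57


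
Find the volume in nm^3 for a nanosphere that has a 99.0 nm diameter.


Radius r = 99.0/2 = 49.5 nm
Volume V = (4/3) * pi * r^3
V = (4/3) * pi * (49.5)^3
V = 508047.37 nm^3

508047.37


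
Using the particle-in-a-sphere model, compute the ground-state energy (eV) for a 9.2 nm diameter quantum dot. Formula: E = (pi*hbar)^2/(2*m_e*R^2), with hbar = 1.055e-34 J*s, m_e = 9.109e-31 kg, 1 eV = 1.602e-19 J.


Radius R = 9.2/2 = 4.6 nm = 4.6e-09 m
E = (pi * 1.055e-34)^2 / (2 * 9.109e-31 * (4.6e-09)^2)
E(J) = 2.84963e-21
E = E(J) / 1.602e-19 = 0.0178 eV

0.0178


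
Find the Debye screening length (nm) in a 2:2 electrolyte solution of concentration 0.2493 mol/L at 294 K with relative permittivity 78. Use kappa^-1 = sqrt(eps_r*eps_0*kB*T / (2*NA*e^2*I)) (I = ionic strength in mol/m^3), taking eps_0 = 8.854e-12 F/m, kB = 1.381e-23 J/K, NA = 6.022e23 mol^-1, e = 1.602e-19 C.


Ionic strength I = 0.2493 * 2^2 * 1000 = 997.2 mol/m^3
kappa^-1 = sqrt(78 * 8.854e-12 * 1.381e-23 * 294 / (2 * 6.022e23 * (1.602e-19)^2 * 997.2))
kappa^-1 = 0.302 nm

0.302


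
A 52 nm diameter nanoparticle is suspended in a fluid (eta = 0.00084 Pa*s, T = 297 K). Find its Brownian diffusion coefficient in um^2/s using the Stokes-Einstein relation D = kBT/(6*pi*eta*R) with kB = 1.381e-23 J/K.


Radius R = 52/2 = 26 nm = 2.6e-08 m
D = kB*T / (6*pi*eta*R)
D = 1.381e-23 * 297 / (6 * pi * 0.00084 * 2.6e-08)
D = 9.96314e-12 m^2/s = 9.963 um^2/s

9.963


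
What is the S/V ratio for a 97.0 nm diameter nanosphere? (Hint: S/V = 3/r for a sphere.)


Radius r = 97.0/2 = 48.5 nm
S/V = 3 / r = 3 / 48.5
S/V = 0.0619 nm^-1

0.0619


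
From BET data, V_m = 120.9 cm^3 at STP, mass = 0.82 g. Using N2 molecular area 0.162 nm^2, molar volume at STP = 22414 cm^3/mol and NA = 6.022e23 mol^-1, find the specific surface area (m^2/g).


Number of moles in monolayer = V_m / 22414 = 120.9 / 22414 = 0.00539395
Number of molecules = moles * NA = 0.00539395 * 6.022e23
SA = molecules * sigma / mass
SA = (120.9 / 22414) * 6.022e23 * 0.162e-18 / 0.82
SA = 641.7 m^2/g

641.7


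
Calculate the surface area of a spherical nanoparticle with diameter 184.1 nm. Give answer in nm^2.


Radius r = 184.1/2 = 92.05 nm
Surface area SA = 4 * pi * r^2
SA = 4 * pi * (92.05)^2
SA = 106477.4 nm^2

106477.4


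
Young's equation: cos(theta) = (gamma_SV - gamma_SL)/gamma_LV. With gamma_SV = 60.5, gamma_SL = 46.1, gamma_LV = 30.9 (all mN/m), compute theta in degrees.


cos(theta) = (gamma_SV - gamma_SL) / gamma_LV
cos(theta) = (60.5 - 46.1) / 30.9
cos(theta) = 0.466019
theta = arccos(0.466019) = 62.22 degrees

62.22


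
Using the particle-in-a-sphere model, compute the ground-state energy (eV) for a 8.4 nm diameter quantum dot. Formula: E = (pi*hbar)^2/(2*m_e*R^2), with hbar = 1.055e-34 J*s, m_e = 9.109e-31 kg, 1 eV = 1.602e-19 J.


Radius R = 8.4/2 = 4.2 nm = 4.2e-09 m
E = (pi * 1.055e-34)^2 / (2 * 9.109e-31 * (4.2e-09)^2)
E(J) = 3.41826e-21
E = E(J) / 1.602e-19 = 0.0213 eV

0.0213


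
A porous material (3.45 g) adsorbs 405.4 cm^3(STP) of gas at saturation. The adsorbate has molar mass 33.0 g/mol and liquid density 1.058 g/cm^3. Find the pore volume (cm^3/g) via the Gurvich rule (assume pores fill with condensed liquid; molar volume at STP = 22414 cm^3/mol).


Moles adsorbed n = V_ads / 22414 = 405.4 / 22414 = 1.808691e-02 mol
Liquid volume V_liq = n * M / rho_liq = 1.808691e-02 * 33.0 / 1.058 = 0.56415 cm^3
Specific pore volume V_pore = V_liq / m_sample = 0.56415 / 3.45
V_pore = 0.1635 cm^3/g

0.1635


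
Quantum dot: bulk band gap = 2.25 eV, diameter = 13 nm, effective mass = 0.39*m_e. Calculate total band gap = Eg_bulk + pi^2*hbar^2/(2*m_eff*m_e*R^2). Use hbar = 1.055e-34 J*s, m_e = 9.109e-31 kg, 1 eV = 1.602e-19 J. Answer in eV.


Radius R = 13/2 nm = 6.5e-09 m
Confinement energy dE = pi^2 * hbar^2 / (2 * m_eff * m_e * R^2)
dE = pi^2 * (1.055e-34)^2 / (2 * 0.39 * 9.109e-31 * (6.5e-09)^2) J, divided by 1.602e-19 J/eV
dE = 0.0228 eV
Total band gap = E_g(bulk) + dE = 2.25 + 0.0228 = 2.2728 eV

2.2728


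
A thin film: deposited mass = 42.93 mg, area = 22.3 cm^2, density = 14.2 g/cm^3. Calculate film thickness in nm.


Convert: m = 42.93 mg = 4.2930e-05 kg, A = 22.3 cm^2 = 2.2300e-03 m^2, rho = 14.2 g/cm^3 = 14200 kg/m^3
t = m / (A * rho)
t = 4.2930e-05 / (2.2300e-03 * 14200)
t = 1.3557e-06 m = 1355.7 nm

1355.7


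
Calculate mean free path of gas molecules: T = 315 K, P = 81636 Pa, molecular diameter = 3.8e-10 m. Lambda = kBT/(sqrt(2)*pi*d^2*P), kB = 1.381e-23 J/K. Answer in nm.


Mean free path: lambda = kB*T / (sqrt(2) * pi * d^2 * P)
lambda = 1.381e-23 * 315 / (sqrt(2) * pi * (3.8e-10)^2 * 81636)
lambda = 8.30597e-08 m
lambda = 83.06 nm

83.06


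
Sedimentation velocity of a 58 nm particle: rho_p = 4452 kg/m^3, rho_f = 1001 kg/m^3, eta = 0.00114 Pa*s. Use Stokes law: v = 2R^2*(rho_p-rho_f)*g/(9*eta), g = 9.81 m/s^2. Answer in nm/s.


Radius R = 58/2 nm = 2.9e-08 m
Density difference = 4452 - 1001 = 3451 kg/m^3
v = 2 * R^2 * (rho_p - rho_f) * g / (9 * eta)
v = 2 * (2.9e-08)^2 * 3451 * 9.81 / (9 * 0.00114)
v = 5.55e-09 m/s = 5.55 nm/s

5.55


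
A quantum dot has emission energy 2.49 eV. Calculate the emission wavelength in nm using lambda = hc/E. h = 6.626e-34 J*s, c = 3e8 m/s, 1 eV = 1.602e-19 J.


Convert energy: E = 2.49 eV = 2.49 * 1.602e-19 = 3.98898e-19 J
lambda = h*c / E = 6.626e-34 * 3e8 / 3.98898e-19
lambda = 4.98323e-07 m = 498.3 nm

498.3


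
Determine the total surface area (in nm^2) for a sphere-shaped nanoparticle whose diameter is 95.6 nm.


Radius r = 95.6/2 = 47.8 nm
Surface area SA = 4 * pi * r^2
SA = 4 * pi * (47.8)^2
SA = 28712.15 nm^2

28712.15


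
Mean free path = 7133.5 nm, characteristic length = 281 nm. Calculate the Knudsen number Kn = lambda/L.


Knudsen number Kn = lambda / L
Kn = 7133.5 / 281
Kn = 25.3861

25.3861


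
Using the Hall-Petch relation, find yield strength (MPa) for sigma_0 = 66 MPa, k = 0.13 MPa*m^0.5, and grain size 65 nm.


d = 65 nm = 6.5e-08 m
sqrt(d) = 0.000254951
Hall-Petch contribution = k / sqrt(d) = 0.13 / 0.000254951 = 509.9 MPa
sigma = sigma_0 + k/sqrt(d) = 66 + 509.9 = 575.9 MPa

575.9


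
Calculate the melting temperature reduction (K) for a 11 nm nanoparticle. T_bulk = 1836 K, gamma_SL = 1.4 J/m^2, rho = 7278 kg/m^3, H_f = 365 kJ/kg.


Radius R = 11/2 = 5.5 nm = 5.5e-09 m
Convert H_f = 365 kJ/kg = 365000 J/kg
dT = 2 * gamma_SL * T_bulk / (rho * H_f * R)
dT = 2 * 1.4 * 1836 / (7278 * 365000 * 5.5e-09)
dT = 351.9 K

351.9


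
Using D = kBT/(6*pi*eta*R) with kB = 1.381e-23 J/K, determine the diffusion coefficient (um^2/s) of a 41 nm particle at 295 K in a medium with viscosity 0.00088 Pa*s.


Radius R = 41/2 = 20.5 nm = 2.05e-08 m
D = kB*T / (6*pi*eta*R)
D = 1.381e-23 * 295 / (6 * pi * 0.00088 * 2.05e-08)
D = 1.19806e-11 m^2/s = 11.981 um^2/s

11.981


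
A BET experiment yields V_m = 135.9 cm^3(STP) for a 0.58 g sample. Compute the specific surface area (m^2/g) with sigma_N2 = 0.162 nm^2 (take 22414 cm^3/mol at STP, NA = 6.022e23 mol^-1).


Number of moles in monolayer = V_m / 22414 = 135.9 / 22414 = 0.00606317
Number of molecules = moles * NA = 0.00606317 * 6.022e23
SA = molecules * sigma / mass
SA = (135.9 / 22414) * 6.022e23 * 0.162e-18 / 0.58
SA = 1019.8 m^2/g

1019.8


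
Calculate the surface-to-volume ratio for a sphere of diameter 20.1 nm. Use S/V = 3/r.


Radius r = 20.1/2 = 10.05 nm
S/V = 3 / r = 3 / 10.05
S/V = 0.2985 nm^-1

0.2985


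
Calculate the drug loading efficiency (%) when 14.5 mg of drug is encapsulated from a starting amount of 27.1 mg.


Drug loading efficiency = (drug loaded / drug initial) * 100
DLE = 14.5 / 27.1 * 100
DLE = 0.5351 * 100
DLE = 53.51%

53.51


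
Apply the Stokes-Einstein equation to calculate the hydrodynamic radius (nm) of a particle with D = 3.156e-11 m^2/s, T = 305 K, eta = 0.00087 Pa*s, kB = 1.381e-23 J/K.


Stokes-Einstein: R = kB*T / (6*pi*eta*D)
R = 1.381e-23 * 305 / (6 * pi * 0.00087 * 3.156e-11)
R = 8.13835e-09 m = 8.14 nm

8.14


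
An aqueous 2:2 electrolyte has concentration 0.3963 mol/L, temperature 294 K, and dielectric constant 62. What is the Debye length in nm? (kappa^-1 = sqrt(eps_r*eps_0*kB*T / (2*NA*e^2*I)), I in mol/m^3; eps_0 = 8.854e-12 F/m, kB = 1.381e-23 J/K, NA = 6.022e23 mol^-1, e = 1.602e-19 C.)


Ionic strength I = 0.3963 * 2^2 * 1000 = 1585.2 mol/m^3
kappa^-1 = sqrt(62 * 8.854e-12 * 1.381e-23 * 294 / (2 * 6.022e23 * (1.602e-19)^2 * 1585.2))
kappa^-1 = 0.213 nm

0.213


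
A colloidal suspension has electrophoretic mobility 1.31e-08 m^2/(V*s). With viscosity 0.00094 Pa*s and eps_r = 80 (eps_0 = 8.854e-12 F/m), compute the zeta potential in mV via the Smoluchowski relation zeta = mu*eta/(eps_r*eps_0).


Smoluchowski equation: zeta = mu * eta / (eps_r * eps_0)
zeta = 1.31e-08 * 0.00094 / (80 * 8.854e-12)
zeta = 0.017385 V = 17.38 mV

17.38


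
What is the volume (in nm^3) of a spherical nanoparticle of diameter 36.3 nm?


Radius r = 36.3/2 = 18.15 nm
Volume V = (4/3) * pi * r^3
V = (4/3) * pi * (18.15)^3
V = 25044.85 nm^3

25044.85


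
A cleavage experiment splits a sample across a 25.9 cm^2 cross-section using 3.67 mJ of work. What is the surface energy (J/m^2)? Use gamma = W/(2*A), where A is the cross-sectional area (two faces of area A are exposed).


Convert: A = 25.9 cm^2 = 0.00259 m^2, W = 3.67 mJ = 0.00367 J
Cleaving exposes two faces of area A, so total new surface = 2*A and gamma = W / (2*A)
gamma = 0.00367 / (2 * 0.00259)
gamma = 0.708 J/m^2

0.708


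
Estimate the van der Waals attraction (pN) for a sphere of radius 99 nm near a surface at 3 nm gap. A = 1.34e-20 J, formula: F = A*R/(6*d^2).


Convert to SI: R = 99 nm = 9.9e-08 m, d = 3 nm = 3e-09 m
F = A * R / (6 * d^2)
F = 1.34e-20 * 9.9e-08 / (6 * (3e-09)^2)
F = 2.45667e-11 N = 24.567 pN

24.567


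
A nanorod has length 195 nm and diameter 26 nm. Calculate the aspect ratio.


Aspect ratio AR = length / diameter
AR = 195 / 26
AR = 7.5

7.5


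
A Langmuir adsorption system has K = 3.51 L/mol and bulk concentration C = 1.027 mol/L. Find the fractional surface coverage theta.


Langmuir isotherm: theta = K*C / (1 + K*C)
K*C = 3.51 * 1.027 = 3.60477
theta = 3.60477 / (1 + 3.60477) = 3.60477 / 4.60477
theta = 0.7828

0.7828


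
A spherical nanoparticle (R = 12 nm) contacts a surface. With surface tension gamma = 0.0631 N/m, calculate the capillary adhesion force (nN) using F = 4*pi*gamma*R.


Convert radius: R = 12 nm = 1.2e-08 m
F = 4 * pi * gamma * R
F = 4 * pi * 0.0631 * 1.2e-08
F = 9.51526e-09 N = 9.5153 nN

9.5153


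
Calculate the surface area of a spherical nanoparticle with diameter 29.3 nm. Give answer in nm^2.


Radius r = 29.3/2 = 14.65 nm
Surface area SA = 4 * pi * r^2
SA = 4 * pi * (14.65)^2
SA = 2697.03 nm^2

2697.03


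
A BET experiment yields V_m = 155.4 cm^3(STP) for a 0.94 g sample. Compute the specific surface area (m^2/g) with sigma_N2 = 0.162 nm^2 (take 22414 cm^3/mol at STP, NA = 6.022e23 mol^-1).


Number of moles in monolayer = V_m / 22414 = 155.4 / 22414 = 0.00693317
Number of molecules = moles * NA = 0.00693317 * 6.022e23
SA = molecules * sigma / mass
SA = (155.4 / 22414) * 6.022e23 * 0.162e-18 / 0.94
SA = 719.5 m^2/g

719.5


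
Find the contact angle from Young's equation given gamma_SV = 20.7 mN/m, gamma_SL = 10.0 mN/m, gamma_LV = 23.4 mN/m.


cos(theta) = (gamma_SV - gamma_SL) / gamma_LV
cos(theta) = (20.7 - 10.0) / 23.4
cos(theta) = 0.457265
theta = arccos(0.457265) = 62.79 degrees

62.79


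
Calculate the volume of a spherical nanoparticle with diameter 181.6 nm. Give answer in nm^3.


Radius r = 181.6/2 = 90.8 nm
Volume V = (4/3) * pi * r^3
V = (4/3) * pi * (90.8)^3
V = 3135784.11 nm^3

3135784.11


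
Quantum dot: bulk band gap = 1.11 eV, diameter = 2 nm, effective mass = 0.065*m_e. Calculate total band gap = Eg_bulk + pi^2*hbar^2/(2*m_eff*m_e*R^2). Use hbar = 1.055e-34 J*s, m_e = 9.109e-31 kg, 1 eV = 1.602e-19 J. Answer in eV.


Radius R = 2/2 nm = 1e-09 m
Confinement energy dE = pi^2 * hbar^2 / (2 * m_eff * m_e * R^2)
dE = pi^2 * (1.055e-34)^2 / (2 * 0.065 * 9.109e-31 * (1e-09)^2) J, divided by 1.602e-19 J/eV
dE = 5.7907 eV
Total band gap = E_g(bulk) + dE = 1.11 + 5.7907 = 6.9007 eV

6.9007


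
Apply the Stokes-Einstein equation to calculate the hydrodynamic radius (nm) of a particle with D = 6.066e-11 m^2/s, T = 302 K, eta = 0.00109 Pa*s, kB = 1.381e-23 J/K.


Stokes-Einstein: R = kB*T / (6*pi*eta*D)
R = 1.381e-23 * 302 / (6 * pi * 0.00109 * 6.066e-11)
R = 3.34634e-09 m = 3.35 nm

3.35


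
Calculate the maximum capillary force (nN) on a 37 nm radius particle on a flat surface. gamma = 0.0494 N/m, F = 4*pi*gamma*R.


Convert radius: R = 37 nm = 3.7e-08 m
F = 4 * pi * gamma * R
F = 4 * pi * 0.0494 * 3.7e-08
F = 2.29688e-08 N = 22.9688 nN

22.9688


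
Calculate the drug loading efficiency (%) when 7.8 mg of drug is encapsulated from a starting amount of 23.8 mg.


Drug loading efficiency = (drug loaded / drug initial) * 100
DLE = 7.8 / 23.8 * 100
DLE = 0.3277 * 100
DLE = 32.77%

32.77


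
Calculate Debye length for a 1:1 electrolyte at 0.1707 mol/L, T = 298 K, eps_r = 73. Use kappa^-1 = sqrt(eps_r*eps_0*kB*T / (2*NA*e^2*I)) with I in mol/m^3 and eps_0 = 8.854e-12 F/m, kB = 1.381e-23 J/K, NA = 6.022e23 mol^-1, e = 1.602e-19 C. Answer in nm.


Ionic strength I = 0.1707 * 1^2 * 1000 = 170.7 mol/m^3
kappa^-1 = sqrt(73 * 8.854e-12 * 1.381e-23 * 298 / (2 * 6.022e23 * (1.602e-19)^2 * 170.7))
kappa^-1 = 0.71 nm

0.71


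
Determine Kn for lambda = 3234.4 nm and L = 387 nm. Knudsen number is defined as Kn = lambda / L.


Knudsen number Kn = lambda / L
Kn = 3234.4 / 387
Kn = 8.3576

8.3576


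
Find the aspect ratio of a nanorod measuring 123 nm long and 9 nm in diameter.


Aspect ratio AR = length / diameter
AR = 123 / 9
AR = 13.67

13.67


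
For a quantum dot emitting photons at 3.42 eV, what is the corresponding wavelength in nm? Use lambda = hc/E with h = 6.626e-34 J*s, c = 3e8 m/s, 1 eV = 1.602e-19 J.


Convert energy: E = 3.42 eV = 3.42 * 1.602e-19 = 5.47884e-19 J
lambda = h*c / E = 6.626e-34 * 3e8 / 5.47884e-19
lambda = 3.62814e-07 m = 362.8 nm

362.8


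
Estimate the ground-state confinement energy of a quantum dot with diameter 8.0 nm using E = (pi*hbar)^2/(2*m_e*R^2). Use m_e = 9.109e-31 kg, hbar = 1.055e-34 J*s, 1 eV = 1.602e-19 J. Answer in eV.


Radius R = 8.0/2 = 4 nm = 4e-09 m
E = (pi * 1.055e-34)^2 / (2 * 9.109e-31 * (4e-09)^2)
E(J) = 3.76863e-21
E = E(J) / 1.602e-19 = 0.0235 eV

0.0235


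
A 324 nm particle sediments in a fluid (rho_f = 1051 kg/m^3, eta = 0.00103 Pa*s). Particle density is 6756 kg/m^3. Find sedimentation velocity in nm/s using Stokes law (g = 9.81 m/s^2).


Radius R = 324/2 nm = 1.62e-07 m
Density difference = 6756 - 1051 = 5705 kg/m^3
v = 2 * R^2 * (rho_p - rho_f) * g / (9 * eta)
v = 2 * (1.62e-07)^2 * 5705 * 9.81 / (9 * 0.00103)
v = 3.16887e-07 m/s = 316.8874 nm/s

316.8874


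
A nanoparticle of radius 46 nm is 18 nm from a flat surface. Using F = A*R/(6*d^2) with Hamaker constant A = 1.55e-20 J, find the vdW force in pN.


Convert to SI: R = 46 nm = 4.6e-08 m, d = 18 nm = 1.8e-08 m
F = A * R / (6 * d^2)
F = 1.55e-20 * 4.6e-08 / (6 * (1.8e-08)^2)
F = 3.6677e-13 N = 0.367 pN

0.367


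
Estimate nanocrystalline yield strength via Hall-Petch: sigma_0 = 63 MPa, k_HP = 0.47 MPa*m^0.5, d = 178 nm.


d = 178 nm = 1.78e-07 m
sqrt(d) = 0.0004219005
Hall-Petch contribution = k / sqrt(d) = 0.47 / 0.0004219005 = 1114.0 MPa
sigma = sigma_0 + k/sqrt(d) = 63 + 1114.0 = 1177.0 MPa

1177.0


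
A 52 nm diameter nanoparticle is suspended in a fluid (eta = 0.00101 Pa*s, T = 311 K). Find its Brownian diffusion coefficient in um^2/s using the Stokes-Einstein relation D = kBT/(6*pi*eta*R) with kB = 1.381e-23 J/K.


Radius R = 52/2 = 26 nm = 2.6e-08 m
D = kB*T / (6*pi*eta*R)
D = 1.381e-23 * 311 / (6 * pi * 0.00101 * 2.6e-08)
D = 8.67677e-12 m^2/s = 8.677 um^2/s

8.677


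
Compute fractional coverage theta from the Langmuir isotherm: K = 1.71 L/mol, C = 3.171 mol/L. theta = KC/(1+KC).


Langmuir isotherm: theta = K*C / (1 + K*C)
K*C = 1.71 * 3.171 = 5.42241
theta = 5.42241 / (1 + 5.42241) = 5.42241 / 6.42241
theta = 0.8443

0.8443


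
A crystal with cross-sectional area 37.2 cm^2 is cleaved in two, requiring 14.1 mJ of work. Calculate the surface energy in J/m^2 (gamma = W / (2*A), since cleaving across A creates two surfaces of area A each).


Convert: A = 37.2 cm^2 = 0.00372 m^2, W = 14.1 mJ = 0.0141 J
Cleaving exposes two faces of area A, so total new surface = 2*A and gamma = W / (2*A)
gamma = 0.0141 / (2 * 0.00372)
gamma = 1.895 J/m^2

1.895


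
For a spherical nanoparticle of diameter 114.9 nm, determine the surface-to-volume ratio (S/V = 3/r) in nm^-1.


Radius r = 114.9/2 = 57.45 nm
S/V = 3 / r = 3 / 57.45
S/V = 0.0522 nm^-1

0.0522


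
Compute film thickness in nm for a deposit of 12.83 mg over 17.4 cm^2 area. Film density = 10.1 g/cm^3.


Convert: m = 12.83 mg = 1.2830e-05 kg, A = 17.4 cm^2 = 1.7400e-03 m^2, rho = 10.1 g/cm^3 = 10100 kg/m^3
t = m / (A * rho)
t = 1.2830e-05 / (1.7400e-03 * 10100)
t = 7.3006e-07 m = 730.1 nm

730.1


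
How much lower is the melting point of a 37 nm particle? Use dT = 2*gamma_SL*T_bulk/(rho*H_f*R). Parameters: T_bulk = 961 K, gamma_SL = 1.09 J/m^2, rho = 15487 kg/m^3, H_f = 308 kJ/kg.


Radius R = 37/2 = 18.5 nm = 1.85e-08 m
Convert H_f = 308 kJ/kg = 308000 J/kg
dT = 2 * gamma_SL * T_bulk / (rho * H_f * R)
dT = 2 * 1.09 * 961 / (15487 * 308000 * 1.85e-08)
dT = 23.7 K

23.7


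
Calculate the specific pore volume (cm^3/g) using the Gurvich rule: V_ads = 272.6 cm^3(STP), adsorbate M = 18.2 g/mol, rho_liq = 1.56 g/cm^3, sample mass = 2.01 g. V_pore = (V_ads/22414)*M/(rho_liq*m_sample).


Moles adsorbed n = V_ads / 22414 = 272.6 / 22414 = 1.216204e-02 mol
Liquid volume V_liq = n * M / rho_liq = 1.216204e-02 * 18.2 / 1.56 = 0.14189 cm^3
Specific pore volume V_pore = V_liq / m_sample = 0.14189 / 2.01
V_pore = 0.0706 cm^3/g

0.0706


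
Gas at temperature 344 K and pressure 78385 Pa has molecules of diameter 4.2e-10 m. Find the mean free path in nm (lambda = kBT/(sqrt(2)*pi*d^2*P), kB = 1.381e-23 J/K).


Mean free path: lambda = kB*T / (sqrt(2) * pi * d^2 * P)
lambda = 1.381e-23 * 344 / (sqrt(2) * pi * (4.2e-10)^2 * 78385)
lambda = 7.73314e-08 m
lambda = 77.33 nm

77.33


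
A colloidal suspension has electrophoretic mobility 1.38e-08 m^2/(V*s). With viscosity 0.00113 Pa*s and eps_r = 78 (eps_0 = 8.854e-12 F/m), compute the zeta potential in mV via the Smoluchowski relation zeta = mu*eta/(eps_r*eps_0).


Smoluchowski equation: zeta = mu * eta / (eps_r * eps_0)
zeta = 1.38e-08 * 0.00113 / (78 * 8.854e-12)
zeta = 0.02258 V = 22.58 mV

22.58


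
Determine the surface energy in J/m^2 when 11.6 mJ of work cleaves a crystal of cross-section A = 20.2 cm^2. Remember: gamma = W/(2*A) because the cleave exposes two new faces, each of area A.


Convert: A = 20.2 cm^2 = 0.00202 m^2, W = 11.6 mJ = 0.0116 J
Cleaving exposes two faces of area A, so total new surface = 2*A and gamma = W / (2*A)
gamma = 0.0116 / (2 * 0.00202)
gamma = 2.871 J/m^2

2.871


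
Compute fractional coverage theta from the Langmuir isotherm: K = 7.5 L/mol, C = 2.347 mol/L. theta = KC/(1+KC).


Langmuir isotherm: theta = K*C / (1 + K*C)
K*C = 7.5 * 2.347 = 17.6025
theta = 17.6025 / (1 + 17.6025) = 17.6025 / 18.6025
theta = 0.9462

0.9462


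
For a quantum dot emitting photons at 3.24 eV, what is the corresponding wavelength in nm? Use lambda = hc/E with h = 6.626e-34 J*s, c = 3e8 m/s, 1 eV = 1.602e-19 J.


Convert energy: E = 3.24 eV = 3.24 * 1.602e-19 = 5.19048e-19 J
lambda = h*c / E = 6.626e-34 * 3e8 / 5.19048e-19
lambda = 3.8297e-07 m = 383.0 nm

383.0


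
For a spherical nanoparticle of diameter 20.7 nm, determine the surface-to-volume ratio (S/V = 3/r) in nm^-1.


Radius r = 20.7/2 = 10.35 nm
S/V = 3 / r = 3 / 10.35
S/V = 0.2899 nm^-1

0.2899


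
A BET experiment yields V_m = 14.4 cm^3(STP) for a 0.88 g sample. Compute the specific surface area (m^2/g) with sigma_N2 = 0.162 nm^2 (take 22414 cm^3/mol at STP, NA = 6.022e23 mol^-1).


Number of moles in monolayer = V_m / 22414 = 14.4 / 22414 = 0.00064246
Number of molecules = moles * NA = 0.00064246 * 6.022e23
SA = molecules * sigma / mass
SA = (14.4 / 22414) * 6.022e23 * 0.162e-18 / 0.88
SA = 71.2 m^2/g

71.2


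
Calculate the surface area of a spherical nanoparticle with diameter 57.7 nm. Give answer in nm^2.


Radius r = 57.7/2 = 28.85 nm
Surface area SA = 4 * pi * r^2
SA = 4 * pi * (28.85)^2
SA = 10459.27 nm^2

10459.27


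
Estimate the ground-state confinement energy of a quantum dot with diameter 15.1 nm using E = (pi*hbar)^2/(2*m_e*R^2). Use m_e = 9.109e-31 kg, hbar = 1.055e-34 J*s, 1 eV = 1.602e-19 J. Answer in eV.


Radius R = 15.1/2 = 7.55 nm = 7.55e-09 m
E = (pi * 1.055e-34)^2 / (2 * 9.109e-31 * (7.55e-09)^2)
E(J) = 1.05782e-21
E = E(J) / 1.602e-19 = 0.0066 eV

0.0066


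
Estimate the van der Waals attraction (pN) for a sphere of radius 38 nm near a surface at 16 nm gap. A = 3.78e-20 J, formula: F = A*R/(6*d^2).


Convert to SI: R = 38 nm = 3.8e-08 m, d = 16 nm = 1.6e-08 m
F = A * R / (6 * d^2)
F = 3.78e-20 * 3.8e-08 / (6 * (1.6e-08)^2)
F = 9.35156e-13 N = 0.935 pN

0.935


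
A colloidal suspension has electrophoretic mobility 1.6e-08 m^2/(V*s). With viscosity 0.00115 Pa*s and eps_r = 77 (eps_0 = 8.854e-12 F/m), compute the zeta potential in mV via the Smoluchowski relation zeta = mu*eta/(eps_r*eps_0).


Smoluchowski equation: zeta = mu * eta / (eps_r * eps_0)
zeta = 1.6e-08 * 0.00115 / (77 * 8.854e-12)
zeta = 0.026989 V = 26.99 mV

26.99
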